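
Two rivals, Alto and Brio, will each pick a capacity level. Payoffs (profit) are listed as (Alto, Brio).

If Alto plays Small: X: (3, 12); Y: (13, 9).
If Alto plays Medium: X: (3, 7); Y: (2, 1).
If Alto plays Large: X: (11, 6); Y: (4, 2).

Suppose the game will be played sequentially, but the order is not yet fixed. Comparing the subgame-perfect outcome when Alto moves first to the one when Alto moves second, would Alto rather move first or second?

If Alto leads: Brio's best replies are Small→X, Medium→X, Large→X; Alto's induced payoffs 3, 3, 11; outcome (Large, X), payoffs (11, 6).
If Brio leads: Alto's best replies are X→Large, Y→Small; Brio's induced payoffs 6, 9; outcome (Small, Y), payoffs (13, 9).
Alto gets 11 moving first and 13 moving second, so Alto prefers to move second.

second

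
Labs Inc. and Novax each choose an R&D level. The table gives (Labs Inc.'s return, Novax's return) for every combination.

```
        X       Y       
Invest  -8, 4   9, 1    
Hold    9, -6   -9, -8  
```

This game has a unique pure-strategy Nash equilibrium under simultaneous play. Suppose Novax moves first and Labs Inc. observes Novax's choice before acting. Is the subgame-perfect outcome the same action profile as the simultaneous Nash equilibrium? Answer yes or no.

Work backward from Labs Inc.'s decision.
- X: Labs Inc. compares -8, 9 and picks Hold; Novax would get -6.
- Y: Labs Inc. compares 9, -9 and picks Invest; Novax would get 1.
Among -6, 1, the best is 1 at Y. Subgame-perfect outcome: (Invest, Y) with payoffs (9, 1).
Now find the simultaneous Nash equilibrium.
Labs Inc.'s best replies: X→Hold; Y→Invest.
Novax's best replies: Invest→X; Hold→X.
The unique mutual best reply is (Hold, X), giving (9, -6).
Sequential outcome (Invest, Y) differs from the Nash profile (Hold, X).

no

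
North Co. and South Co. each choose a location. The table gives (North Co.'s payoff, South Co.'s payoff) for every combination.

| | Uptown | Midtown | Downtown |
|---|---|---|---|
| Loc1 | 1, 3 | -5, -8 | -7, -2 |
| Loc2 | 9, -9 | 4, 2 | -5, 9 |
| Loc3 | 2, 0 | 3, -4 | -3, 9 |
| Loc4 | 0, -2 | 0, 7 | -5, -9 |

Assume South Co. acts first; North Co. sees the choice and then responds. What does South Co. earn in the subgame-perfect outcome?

Solve by backward induction (South Co. leads).
- Uptown → North Co. plays Loc2 (best of 1, 9, 2, 0); South Co. gets -9.
- Midtown → North Co. plays Loc2 (best of -5, 4, 3, 0); South Co. gets 2.
- Downtown → North Co. plays Loc3 (best of -7, -5, -3, -5); South Co. gets 9.
Among -9, 2, 9, the best is 9 at Downtown. Subgame-perfect outcome: (Loc3, Downtown) with payoffs (-3, 9).

9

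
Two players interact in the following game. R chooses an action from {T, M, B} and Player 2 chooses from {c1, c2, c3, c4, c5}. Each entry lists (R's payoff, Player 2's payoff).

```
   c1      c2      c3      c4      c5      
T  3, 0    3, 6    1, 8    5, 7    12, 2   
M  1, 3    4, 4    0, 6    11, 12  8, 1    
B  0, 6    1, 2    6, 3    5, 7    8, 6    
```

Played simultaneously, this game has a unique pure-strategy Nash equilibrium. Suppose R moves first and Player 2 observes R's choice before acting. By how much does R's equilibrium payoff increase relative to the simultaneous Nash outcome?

0

Work backward from Player 2's decision.
- T → Player 2 plays c3 (best of 0, 6, 8, 7, 2); R gets 1.
- M → Player 2 plays c4 (best of 3, 4, 6, 12, 1); R gets 11.
- B → Player 2 plays c4 (best of 6, 2, 3, 7, 6); R gets 5.
Among 1, 11, 5, the best is 11 at M. Subgame-perfect outcome: (M, c4) with payoffs (11, 12).
Under simultaneous play:
R's best replies: c1→T; c2→M; c3→B; c4→M; c5→T.
Player 2's best replies: T→c3; M→c4; B→c4.
The unique mutual best reply is (M, c4), giving (11, 12).
R's commitment gain: 11 − 11 = 0.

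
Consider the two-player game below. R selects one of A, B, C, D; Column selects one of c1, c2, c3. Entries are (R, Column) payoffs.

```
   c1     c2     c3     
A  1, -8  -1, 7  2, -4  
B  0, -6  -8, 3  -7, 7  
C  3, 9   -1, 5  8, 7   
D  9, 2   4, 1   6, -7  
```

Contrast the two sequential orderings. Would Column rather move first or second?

If R leads: Column's best replies are A→c2, B→c3, C→c1, D→c1; R's induced payoffs -1, -7, 3, 9; outcome (D, c1), payoffs (9, 2).
If Column leads: R's best replies are c1→D, c2→D, c3→C; Column's induced payoffs 2, 1, 7; outcome (C, c3), payoffs (8, 7).
Column gets 7 moving first and 2 moving second, so Column prefers to move first.

first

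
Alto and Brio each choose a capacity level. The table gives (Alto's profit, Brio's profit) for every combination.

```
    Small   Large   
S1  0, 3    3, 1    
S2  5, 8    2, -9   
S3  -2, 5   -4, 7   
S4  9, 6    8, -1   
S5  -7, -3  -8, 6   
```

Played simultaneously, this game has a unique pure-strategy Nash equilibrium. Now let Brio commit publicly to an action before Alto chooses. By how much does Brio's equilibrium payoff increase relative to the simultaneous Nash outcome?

0

Solve by backward induction (Brio leads).
- Small → Alto plays S4 (best of 0, 5, -2, 9, -7); Brio gets 6.
- Large → Alto plays S4 (best of 3, 2, -4, 8, -8); Brio gets -1.
Maximizing over 6, -1, Brio chooses Small. Subgame-perfect outcome: (S4, Small) with payoffs (9, 6).
For the simultaneous game, intersect best replies.
Alto's best replies: Small→S4; Large→S4.
Brio's best replies: S1→Small; S2→Small; S3→Large; S4→Small; S5→Large.
The unique mutual best reply is (S4, Small), giving (9, 6).
Brio's commitment gain: 6 − 6 = 0.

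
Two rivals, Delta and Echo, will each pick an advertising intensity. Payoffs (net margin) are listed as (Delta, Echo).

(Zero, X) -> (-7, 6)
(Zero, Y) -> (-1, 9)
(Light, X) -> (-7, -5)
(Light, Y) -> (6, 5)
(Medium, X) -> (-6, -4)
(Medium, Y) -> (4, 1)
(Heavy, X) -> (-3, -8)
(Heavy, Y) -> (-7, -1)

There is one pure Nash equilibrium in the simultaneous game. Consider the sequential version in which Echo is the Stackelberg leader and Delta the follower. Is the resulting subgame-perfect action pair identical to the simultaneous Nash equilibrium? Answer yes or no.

yes

Backward induction with Echo moving first.
- X: BR = Heavy, leader payoff -8.
- Y: BR = Light, leader payoff 5.
Maximizing over -8, 5, Echo chooses Y. Subgame-perfect outcome: (Light, Y) with payoffs (6, 5).
For the simultaneous game, intersect best replies.
Delta's best replies: X→Heavy; Y→Light.
Echo's best replies: Zero→Y; Light→Y; Medium→Y; Heavy→Y.
Only (Light, Y) has each player best-responding; Nash payoffs (6, 5).
Sequential outcome (Light, Y) coincides with the Nash profile (Light, Y).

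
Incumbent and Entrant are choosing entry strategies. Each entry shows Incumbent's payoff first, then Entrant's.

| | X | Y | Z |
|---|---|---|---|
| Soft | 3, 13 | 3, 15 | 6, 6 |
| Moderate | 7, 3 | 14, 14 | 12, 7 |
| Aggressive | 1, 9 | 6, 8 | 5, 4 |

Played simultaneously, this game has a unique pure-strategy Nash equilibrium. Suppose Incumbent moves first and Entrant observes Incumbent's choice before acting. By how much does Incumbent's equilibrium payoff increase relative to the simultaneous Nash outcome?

0

Entrant best-responds to each possible Incumbent move:
- Soft: Entrant compares 13, 15, 6 and picks Y; Incumbent would get 3.
- Moderate: Entrant compares 3, 14, 7 and picks Y; Incumbent would get 14.
- Aggressive: Entrant compares 9, 8, 4 and picks X; Incumbent would get 1.
Maximizing over 3, 14, 1, Incumbent chooses Moderate. Subgame-perfect outcome: (Moderate, Y) with payoffs (14, 14).
Now find the simultaneous Nash equilibrium.
Incumbent's best replies: X→Moderate; Y→Moderate; Z→Moderate.
Entrant's best replies: Soft→Y; Moderate→Y; Aggressive→X.
The unique mutual best reply is (Moderate, Y), giving (14, 14).
Incumbent's commitment gain: 14 − 14 = 0.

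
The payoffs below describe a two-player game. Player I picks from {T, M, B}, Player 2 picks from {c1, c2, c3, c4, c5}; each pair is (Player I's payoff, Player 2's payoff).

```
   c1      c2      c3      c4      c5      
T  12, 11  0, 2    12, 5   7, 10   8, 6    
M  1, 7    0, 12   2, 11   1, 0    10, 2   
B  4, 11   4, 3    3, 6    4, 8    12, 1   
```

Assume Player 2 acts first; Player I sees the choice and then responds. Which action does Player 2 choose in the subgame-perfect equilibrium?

Solve by backward induction (Player 2 leads).
- c1: BR = T, leader payoff 11.
- c2: BR = B, leader payoff 3.
- c3: BR = T, leader payoff 5.
- c4: BR = T, leader payoff 10.
- c5: BR = B, leader payoff 1.
Maximizing over 11, 3, 5, 10, 1, Player 2 chooses c1. Subgame-perfect outcome: (T, c1) with payoffs (12, 11).

c1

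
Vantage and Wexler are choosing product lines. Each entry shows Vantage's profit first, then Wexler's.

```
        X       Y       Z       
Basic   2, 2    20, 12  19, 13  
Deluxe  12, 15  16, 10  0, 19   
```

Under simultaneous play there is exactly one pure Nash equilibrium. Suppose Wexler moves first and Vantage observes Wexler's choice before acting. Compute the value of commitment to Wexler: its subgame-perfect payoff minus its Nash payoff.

Work backward from Vantage's decision.
- X → Vantage plays Deluxe (best of 2, 12); Wexler gets 15.
- Y → Vantage plays Basic (best of 20, 16); Wexler gets 12.
- Z → Vantage plays Basic (best of 19, 0); Wexler gets 13.
Among 15, 12, 13, the best is 15 at X. Subgame-perfect outcome: (Deluxe, X) with payoffs (12, 15).
For the simultaneous game, intersect best replies.
Vantage's best replies: X→Deluxe; Y→Basic; Z→Basic.
Wexler's best replies: Basic→Z; Deluxe→Z.
Only (Basic, Z) has each player best-responding; Nash payoffs (19, 13).
Wexler's commitment gain: 15 − 13 = 2.

2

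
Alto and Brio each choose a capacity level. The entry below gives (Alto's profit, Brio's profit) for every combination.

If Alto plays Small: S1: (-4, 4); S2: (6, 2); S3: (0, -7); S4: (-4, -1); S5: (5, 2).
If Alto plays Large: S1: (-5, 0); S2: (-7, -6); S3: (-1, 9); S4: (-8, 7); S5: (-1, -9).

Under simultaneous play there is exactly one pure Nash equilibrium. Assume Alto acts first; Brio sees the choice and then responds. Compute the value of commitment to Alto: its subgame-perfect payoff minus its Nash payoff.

3

Work backward from Brio's decision.
- Small: BR = S1, leader payoff -4.
- Large: BR = S3, leader payoff -1.
Maximizing over -4, -1, Alto chooses Large. Subgame-perfect outcome: (Large, S3) with payoffs (-1, 9).
Now find the simultaneous Nash equilibrium.
Alto's best replies: S1→Small; S2→Small; S3→Small; S4→Small; S5→Small.
Brio's best replies: Small→S1; Large→S3.
Only (Small, S1) has each player best-responding; Nash payoffs (-4, 4).
Alto's commitment gain: -1 − -4 = 3.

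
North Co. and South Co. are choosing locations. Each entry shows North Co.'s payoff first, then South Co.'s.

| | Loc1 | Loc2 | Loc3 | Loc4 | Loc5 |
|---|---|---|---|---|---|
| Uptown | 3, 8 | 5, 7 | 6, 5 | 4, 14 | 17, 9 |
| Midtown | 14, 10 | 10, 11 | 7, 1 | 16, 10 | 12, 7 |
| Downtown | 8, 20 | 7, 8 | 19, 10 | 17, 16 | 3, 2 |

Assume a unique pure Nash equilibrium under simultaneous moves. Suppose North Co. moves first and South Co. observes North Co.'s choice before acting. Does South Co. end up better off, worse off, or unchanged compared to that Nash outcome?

Backward induction with North Co. moving first.
- Uptown: BR = Loc4, leader payoff 4.
- Midtown: BR = Loc2, leader payoff 10.
- Downtown: BR = Loc1, leader payoff 8.
North Co.'s induced payoffs are 4, 10, 8, so North Co. commits to Midtown. Subgame-perfect outcome: (Midtown, Loc2) with payoffs (10, 11).
Under simultaneous play:
North Co.'s best replies: Loc1→Midtown; Loc2→Midtown; Loc3→Downtown; Loc4→Downtown; Loc5→Uptown.
South Co.'s best replies: Uptown→Loc4; Midtown→Loc2; Downtown→Loc1.
Only (Midtown, Loc2) has each player best-responding; Nash payoffs (10, 11).
South Co. earns 11 sequentially versus 11 at the Nash outcome: unchanged.

unchanged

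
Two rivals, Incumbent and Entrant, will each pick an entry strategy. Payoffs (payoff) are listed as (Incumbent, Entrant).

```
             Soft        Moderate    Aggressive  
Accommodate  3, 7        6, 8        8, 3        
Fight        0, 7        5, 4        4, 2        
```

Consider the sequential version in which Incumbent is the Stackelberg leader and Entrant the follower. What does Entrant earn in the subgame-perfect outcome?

8

Backward induction with Incumbent moving first.
- Accommodate: Entrant compares 7, 8, 3 and picks Moderate; Incumbent would get 6.
- Fight: Entrant compares 7, 4, 2 and picks Soft; Incumbent would get 0.
Maximizing over 6, 0, Incumbent chooses Accommodate. Subgame-perfect outcome: (Accommodate, Moderate) with payoffs (6, 8).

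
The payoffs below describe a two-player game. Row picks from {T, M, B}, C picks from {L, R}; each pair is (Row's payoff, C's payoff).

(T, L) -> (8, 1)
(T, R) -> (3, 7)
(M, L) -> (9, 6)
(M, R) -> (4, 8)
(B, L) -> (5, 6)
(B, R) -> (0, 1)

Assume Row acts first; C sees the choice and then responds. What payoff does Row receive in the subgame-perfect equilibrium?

Work backward from C's decision.
- T → C plays R (best of 1, 7); Row gets 3.
- M → C plays R (best of 6, 8); Row gets 4.
- B → C plays L (best of 6, 1); Row gets 5.
Maximizing over 3, 4, 5, Row chooses B. Subgame-perfect outcome: (B, L) with payoffs (5, 6).

5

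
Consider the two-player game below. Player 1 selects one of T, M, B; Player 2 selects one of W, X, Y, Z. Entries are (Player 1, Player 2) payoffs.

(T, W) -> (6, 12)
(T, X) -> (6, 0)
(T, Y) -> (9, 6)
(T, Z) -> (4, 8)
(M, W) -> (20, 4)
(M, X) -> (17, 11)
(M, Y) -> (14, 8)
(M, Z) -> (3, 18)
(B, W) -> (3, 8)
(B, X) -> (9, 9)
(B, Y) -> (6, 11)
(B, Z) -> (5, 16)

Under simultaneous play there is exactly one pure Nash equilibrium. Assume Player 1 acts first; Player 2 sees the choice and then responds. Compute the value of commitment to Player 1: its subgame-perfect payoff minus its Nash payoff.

1

Backward induction with Player 1 moving first.
- T: BR = W, leader payoff 6.
- M: BR = Z, leader payoff 3.
- B: BR = Z, leader payoff 5.
Among 6, 3, 5, the best is 6 at T. Subgame-perfect outcome: (T, W) with payoffs (6, 12).
For the simultaneous game, intersect best replies.
Player 1's best replies: W→M; X→M; Y→M; Z→B.
Player 2's best replies: T→W; M→Z; B→Z.
The unique mutual best reply is (B, Z), giving (5, 16).
Player 1's commitment gain: 6 − 5 = 1.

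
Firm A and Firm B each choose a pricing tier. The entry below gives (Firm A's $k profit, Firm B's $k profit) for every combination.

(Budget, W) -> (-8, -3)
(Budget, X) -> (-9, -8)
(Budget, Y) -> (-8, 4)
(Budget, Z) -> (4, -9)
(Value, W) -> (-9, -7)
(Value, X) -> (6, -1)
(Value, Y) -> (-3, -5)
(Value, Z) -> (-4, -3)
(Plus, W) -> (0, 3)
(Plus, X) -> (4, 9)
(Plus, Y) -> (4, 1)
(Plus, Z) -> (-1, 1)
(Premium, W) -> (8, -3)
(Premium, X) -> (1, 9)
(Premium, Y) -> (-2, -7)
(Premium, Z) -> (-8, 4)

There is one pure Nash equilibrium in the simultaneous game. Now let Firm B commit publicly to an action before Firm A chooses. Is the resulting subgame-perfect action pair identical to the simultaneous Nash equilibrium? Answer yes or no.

Solve by backward induction (Firm B leads).
- W → Firm A plays Premium (best of -8, -9, 0, 8); Firm B gets -3.
- X → Firm A plays Value (best of -9, 6, 4, 1); Firm B gets -1.
- Y → Firm A plays Plus (best of -8, -3, 4, -2); Firm B gets 1.
- Z → Firm A plays Budget (best of 4, -4, -1, -8); Firm B gets -9.
Firm B's induced payoffs are -3, -1, 1, -9, so Firm B commits to Y. Subgame-perfect outcome: (Plus, Y) with payoffs (4, 1).
Under simultaneous play:
Firm A's best replies: W→Premium; X→Value; Y→Plus; Z→Budget.
Firm B's best replies: Budget→Y; Value→X; Plus→X; Premium→X.
Only (Value, X) has each player best-responding; Nash payoffs (6, -1).
Sequential outcome (Plus, Y) differs from the Nash profile (Value, X).

no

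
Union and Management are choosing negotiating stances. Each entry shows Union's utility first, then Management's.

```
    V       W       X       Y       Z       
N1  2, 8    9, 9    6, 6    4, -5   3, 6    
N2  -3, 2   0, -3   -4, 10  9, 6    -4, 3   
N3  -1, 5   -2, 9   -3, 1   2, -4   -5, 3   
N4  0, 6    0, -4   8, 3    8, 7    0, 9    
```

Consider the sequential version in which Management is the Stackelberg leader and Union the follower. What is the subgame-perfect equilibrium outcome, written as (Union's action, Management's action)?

Solve by backward induction (Management leads).
- V → Union plays N1 (best of 2, -3, -1, 0); Management gets 8.
- W → Union plays N1 (best of 9, 0, -2, 0); Management gets 9.
- X → Union plays N4 (best of 6, -4, -3, 8); Management gets 3.
- Y → Union plays N2 (best of 4, 9, 2, 8); Management gets 6.
- Z → Union plays N1 (best of 3, -4, -5, 0); Management gets 6.
Among 8, 9, 3, 6, 6, the best is 9 at W. Subgame-perfect outcome: (N1, W) with payoffs (9, 9).

(N1, W)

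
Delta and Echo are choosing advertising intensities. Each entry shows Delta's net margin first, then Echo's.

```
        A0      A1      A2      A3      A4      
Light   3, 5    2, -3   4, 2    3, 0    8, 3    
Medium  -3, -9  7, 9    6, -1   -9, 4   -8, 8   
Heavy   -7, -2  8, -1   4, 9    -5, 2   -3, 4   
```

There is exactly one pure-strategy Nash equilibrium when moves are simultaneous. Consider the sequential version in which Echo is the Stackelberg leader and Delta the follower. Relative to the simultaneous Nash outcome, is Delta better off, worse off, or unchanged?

Work backward from Delta's decision.
- A0: Delta compares 3, -3, -7 and picks Light; Echo would get 5.
- A1: Delta compares 2, 7, 8 and picks Heavy; Echo would get -1.
- A2: Delta compares 4, 6, 4 and picks Medium; Echo would get -1.
- A3: Delta compares 3, -9, -5 and picks Light; Echo would get 0.
- A4: Delta compares 8, -8, -3 and picks Light; Echo would get 3.
Maximizing over 5, -1, -1, 0, 3, Echo chooses A0. Subgame-perfect outcome: (Light, A0) with payoffs (3, 5).
Under simultaneous play:
Delta's best replies: A0→Light; A1→Heavy; A2→Medium; A3→Light; A4→Light.
Echo's best replies: Light→A0; Medium→A1; Heavy→A2.
Only (Light, A0) has each player best-responding; Nash payoffs (3, 5).
Delta earns 3 sequentially versus 3 at the Nash outcome: unchanged.

unchanged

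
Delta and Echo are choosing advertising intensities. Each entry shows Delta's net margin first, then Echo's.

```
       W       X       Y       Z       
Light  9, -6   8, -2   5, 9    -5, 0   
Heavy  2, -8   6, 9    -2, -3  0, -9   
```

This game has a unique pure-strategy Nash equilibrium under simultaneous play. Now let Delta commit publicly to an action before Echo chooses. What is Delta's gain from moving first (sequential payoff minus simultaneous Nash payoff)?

1

Solve by backward induction (Delta leads).
- Light → Echo plays Y (best of -6, -2, 9, 0); Delta gets 5.
- Heavy → Echo plays X (best of -8, 9, -3, -9); Delta gets 6.
Delta's induced payoffs are 5, 6, so Delta commits to Heavy. Subgame-perfect outcome: (Heavy, X) with payoffs (6, 9).
Under simultaneous play:
Delta's best replies: W→Light; X→Light; Y→Light; Z→Heavy.
Echo's best replies: Light→Y; Heavy→X.
Only (Light, Y) has each player best-responding; Nash payoffs (5, 9).
Delta's commitment gain: 6 − 5 = 1.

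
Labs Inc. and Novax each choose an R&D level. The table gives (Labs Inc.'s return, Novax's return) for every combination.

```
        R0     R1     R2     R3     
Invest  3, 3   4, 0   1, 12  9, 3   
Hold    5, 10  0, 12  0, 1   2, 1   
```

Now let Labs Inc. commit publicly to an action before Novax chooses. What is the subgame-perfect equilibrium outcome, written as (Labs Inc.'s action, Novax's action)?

(Invest, R2)

Solve by backward induction (Labs Inc. leads).
- Invest → Novax plays R2 (best of 3, 0, 12, 3); Labs Inc. gets 1.
- Hold → Novax plays R1 (best of 10, 12, 1, 1); Labs Inc. gets 0.
Labs Inc.'s induced payoffs are 1, 0, so Labs Inc. commits to Invest. Subgame-perfect outcome: (Invest, R2) with payoffs (1, 12).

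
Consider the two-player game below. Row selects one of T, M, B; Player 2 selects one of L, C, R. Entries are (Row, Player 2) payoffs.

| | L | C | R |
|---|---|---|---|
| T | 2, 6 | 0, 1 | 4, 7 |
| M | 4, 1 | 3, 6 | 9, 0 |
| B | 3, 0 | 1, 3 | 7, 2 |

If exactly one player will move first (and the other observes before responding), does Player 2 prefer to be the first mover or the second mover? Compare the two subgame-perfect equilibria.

If Row leads: Player 2's best replies are T→R, M→C, B→C; Row's induced payoffs 4, 3, 1; outcome (T, R), payoffs (4, 7).
If Player 2 leads: Row's best replies are L→M, C→M, R→M; Player 2's induced payoffs 1, 6, 0; outcome (M, C), payoffs (3, 6).
Player 2 gets 6 moving first and 7 moving second, so Player 2 prefers to move second.

second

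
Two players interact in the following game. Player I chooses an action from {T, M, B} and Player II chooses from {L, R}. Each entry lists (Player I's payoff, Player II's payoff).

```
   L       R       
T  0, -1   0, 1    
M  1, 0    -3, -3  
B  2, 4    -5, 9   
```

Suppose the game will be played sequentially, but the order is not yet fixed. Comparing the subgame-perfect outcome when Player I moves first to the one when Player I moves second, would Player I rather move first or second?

second

If Player I leads: Player II's best replies are T→R, M→L, B→R; Player I's induced payoffs 0, 1, -5; outcome (M, L), payoffs (1, 0).
If Player II leads: Player I's best replies are L→B, R→T; Player II's induced payoffs 4, 1; outcome (B, L), payoffs (2, 4).
Player I gets 1 moving first and 2 moving second, so Player I prefers to move second.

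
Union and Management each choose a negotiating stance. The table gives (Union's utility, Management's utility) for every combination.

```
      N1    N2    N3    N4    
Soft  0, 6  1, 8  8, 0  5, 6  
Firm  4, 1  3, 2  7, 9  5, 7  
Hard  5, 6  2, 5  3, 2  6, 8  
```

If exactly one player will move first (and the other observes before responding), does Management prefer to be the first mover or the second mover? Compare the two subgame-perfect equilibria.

If Union leads: Management's best replies are Soft→N2, Firm→N3, Hard→N4; Union's induced payoffs 1, 7, 6; outcome (Firm, N3), payoffs (7, 9).
If Management leads: Union's best replies are N1→Hard, N2→Firm, N3→Soft, N4→Hard; Management's induced payoffs 6, 2, 0, 8; outcome (Hard, N4), payoffs (6, 8).
Management gets 8 moving first and 9 moving second, so Management prefers to move second.

second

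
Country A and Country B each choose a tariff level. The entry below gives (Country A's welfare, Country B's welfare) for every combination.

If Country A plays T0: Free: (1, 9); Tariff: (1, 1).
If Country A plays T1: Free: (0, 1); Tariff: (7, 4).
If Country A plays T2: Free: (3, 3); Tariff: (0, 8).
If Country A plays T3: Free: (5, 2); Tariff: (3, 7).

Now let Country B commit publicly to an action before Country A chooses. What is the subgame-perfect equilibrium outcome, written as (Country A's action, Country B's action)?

Solve by backward induction (Country B leads).
- Free → Country A plays T3 (best of 1, 0, 3, 5); Country B gets 2.
- Tariff → Country A plays T1 (best of 1, 7, 0, 3); Country B gets 4.
Among 2, 4, the best is 4 at Tariff. Subgame-perfect outcome: (T1, Tariff) with payoffs (7, 4).

(T1, Tariff)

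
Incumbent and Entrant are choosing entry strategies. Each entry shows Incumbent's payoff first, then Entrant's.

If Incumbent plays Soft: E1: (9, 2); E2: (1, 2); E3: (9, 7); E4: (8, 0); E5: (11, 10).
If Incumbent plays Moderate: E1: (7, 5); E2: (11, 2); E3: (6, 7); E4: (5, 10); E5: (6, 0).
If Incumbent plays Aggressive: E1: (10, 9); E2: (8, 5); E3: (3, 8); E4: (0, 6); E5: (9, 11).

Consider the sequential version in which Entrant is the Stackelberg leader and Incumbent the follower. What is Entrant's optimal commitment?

Incumbent best-responds to each possible Entrant move:
- E1 → Incumbent plays Aggressive (best of 9, 7, 10); Entrant gets 9.
- E2 → Incumbent plays Moderate (best of 1, 11, 8); Entrant gets 2.
- E3 → Incumbent plays Soft (best of 9, 6, 3); Entrant gets 7.
- E4 → Incumbent plays Soft (best of 8, 5, 0); Entrant gets 0.
- E5 → Incumbent plays Soft (best of 11, 6, 9); Entrant gets 10.
Among 9, 2, 7, 0, 10, the best is 10 at E5. Subgame-perfect outcome: (Soft, E5) with payoffs (11, 10).

E5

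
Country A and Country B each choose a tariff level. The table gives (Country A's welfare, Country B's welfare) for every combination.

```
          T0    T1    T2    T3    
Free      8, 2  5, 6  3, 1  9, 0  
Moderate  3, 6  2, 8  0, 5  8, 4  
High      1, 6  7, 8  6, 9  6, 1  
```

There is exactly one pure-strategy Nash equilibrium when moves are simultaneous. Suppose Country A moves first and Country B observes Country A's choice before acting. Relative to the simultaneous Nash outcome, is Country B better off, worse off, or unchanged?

unchanged

Country B best-responds to each possible Country A move:
- Free: BR = T1, leader payoff 5.
- Moderate: BR = T1, leader payoff 2.
- High: BR = T2, leader payoff 6.
Among 5, 2, 6, the best is 6 at High. Subgame-perfect outcome: (High, T2) with payoffs (6, 9).
Under simultaneous play:
Country A's best replies: T0→Free; T1→High; T2→High; T3→Free.
Country B's best replies: Free→T1; Moderate→T1; High→T2.
Only (High, T2) has each player best-responding; Nash payoffs (6, 9).
Country B earns 9 sequentially versus 9 at the Nash outcome: unchanged.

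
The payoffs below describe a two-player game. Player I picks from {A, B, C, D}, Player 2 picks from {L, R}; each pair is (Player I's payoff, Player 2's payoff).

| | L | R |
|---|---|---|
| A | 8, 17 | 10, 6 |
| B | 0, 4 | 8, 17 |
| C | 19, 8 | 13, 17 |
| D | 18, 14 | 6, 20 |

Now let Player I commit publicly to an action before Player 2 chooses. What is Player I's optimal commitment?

C

Work backward from Player 2's decision.
- A: Player 2 compares 17, 6 and picks L; Player I would get 8.
- B: Player 2 compares 4, 17 and picks R; Player I would get 8.
- C: Player 2 compares 8, 17 and picks R; Player I would get 13.
- D: Player 2 compares 14, 20 and picks R; Player I would get 6.
Player I's induced payoffs are 8, 8, 13, 6, so Player I commits to C. Subgame-perfect outcome: (C, R) with payoffs (13, 17).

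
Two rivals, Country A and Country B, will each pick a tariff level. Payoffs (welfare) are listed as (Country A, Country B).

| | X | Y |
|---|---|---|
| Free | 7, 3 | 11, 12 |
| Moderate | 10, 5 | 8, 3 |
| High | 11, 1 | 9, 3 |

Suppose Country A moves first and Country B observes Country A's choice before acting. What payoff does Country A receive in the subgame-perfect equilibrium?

11

Solve by backward induction (Country A leads).
- Free: BR = Y, leader payoff 11.
- Moderate: BR = X, leader payoff 10.
- High: BR = Y, leader payoff 9.
Among 11, 10, 9, the best is 11 at Free. Subgame-perfect outcome: (Free, Y) with payoffs (11, 12).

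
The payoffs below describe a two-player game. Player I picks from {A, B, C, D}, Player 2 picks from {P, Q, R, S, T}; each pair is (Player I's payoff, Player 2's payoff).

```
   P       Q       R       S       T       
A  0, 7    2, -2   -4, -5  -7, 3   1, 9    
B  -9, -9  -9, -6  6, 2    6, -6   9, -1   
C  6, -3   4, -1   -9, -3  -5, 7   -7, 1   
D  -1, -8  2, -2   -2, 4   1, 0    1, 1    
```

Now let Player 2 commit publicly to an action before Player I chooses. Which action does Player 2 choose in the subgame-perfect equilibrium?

R

Player I best-responds to each possible Player 2 move:
- P: Player I compares 0, -9, 6, -1 and picks C; Player 2 would get -3.
- Q: Player I compares 2, -9, 4, 2 and picks C; Player 2 would get -1.
- R: Player I compares -4, 6, -9, -2 and picks B; Player 2 would get 2.
- S: Player I compares -7, 6, -5, 1 and picks B; Player 2 would get -6.
- T: Player I compares 1, 9, -7, 1 and picks B; Player 2 would get -1.
Player 2's induced payoffs are -3, -1, 2, -6, -1, so Player 2 commits to R. Subgame-perfect outcome: (B, R) with payoffs (6, 2).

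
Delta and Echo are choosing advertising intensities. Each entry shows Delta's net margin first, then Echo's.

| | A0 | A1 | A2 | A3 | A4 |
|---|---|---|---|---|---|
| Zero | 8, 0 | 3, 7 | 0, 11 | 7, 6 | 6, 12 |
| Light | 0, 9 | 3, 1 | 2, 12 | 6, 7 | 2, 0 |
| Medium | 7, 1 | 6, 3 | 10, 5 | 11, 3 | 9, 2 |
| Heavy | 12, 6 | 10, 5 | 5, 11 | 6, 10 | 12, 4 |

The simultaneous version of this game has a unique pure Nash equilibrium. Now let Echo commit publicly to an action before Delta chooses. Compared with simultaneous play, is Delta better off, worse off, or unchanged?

better off

Backward induction with Echo moving first.
- A0: BR = Heavy, leader payoff 6.
- A1: BR = Heavy, leader payoff 5.
- A2: BR = Medium, leader payoff 5.
- A3: BR = Medium, leader payoff 3.
- A4: BR = Heavy, leader payoff 4.
Among 6, 5, 5, 3, 4, the best is 6 at A0. Subgame-perfect outcome: (Heavy, A0) with payoffs (12, 6).
For the simultaneous game, intersect best replies.
Delta's best replies: A0→Heavy; A1→Heavy; A2→Medium; A3→Medium; A4→Heavy.
Echo's best replies: Zero→A4; Light→A2; Medium→A2; Heavy→A2.
The unique mutual best reply is (Medium, A2), giving (10, 5).
Delta earns 12 sequentially versus 10 at the Nash outcome: better off.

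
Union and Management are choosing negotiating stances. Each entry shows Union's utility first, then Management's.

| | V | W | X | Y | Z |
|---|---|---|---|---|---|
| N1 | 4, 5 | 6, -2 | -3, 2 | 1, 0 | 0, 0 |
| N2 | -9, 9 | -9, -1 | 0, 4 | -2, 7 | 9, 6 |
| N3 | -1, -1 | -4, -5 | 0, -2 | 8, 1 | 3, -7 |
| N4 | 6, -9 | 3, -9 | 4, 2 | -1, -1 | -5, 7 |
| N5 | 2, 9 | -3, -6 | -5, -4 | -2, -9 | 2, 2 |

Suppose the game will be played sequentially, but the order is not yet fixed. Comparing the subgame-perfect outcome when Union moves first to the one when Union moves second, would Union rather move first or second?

If Union leads: Management's best replies are N1→V, N2→V, N3→Y, N4→Z, N5→V; Union's induced payoffs 4, -9, 8, -5, 2; outcome (N3, Y), payoffs (8, 1).
If Management leads: Union's best replies are V→N4, W→N1, X→N4, Y→N3, Z→N2; Management's induced payoffs -9, -2, 2, 1, 6; outcome (N2, Z), payoffs (9, 6).
Union gets 8 moving first and 9 moving second, so Union prefers to move second.

second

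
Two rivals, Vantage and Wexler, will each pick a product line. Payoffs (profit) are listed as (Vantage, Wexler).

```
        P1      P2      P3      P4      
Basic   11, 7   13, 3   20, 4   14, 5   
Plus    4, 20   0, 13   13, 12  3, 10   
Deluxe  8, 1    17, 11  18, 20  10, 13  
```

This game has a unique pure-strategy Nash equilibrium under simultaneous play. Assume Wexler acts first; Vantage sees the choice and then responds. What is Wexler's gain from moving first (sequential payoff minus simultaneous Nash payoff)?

4

Backward induction with Wexler moving first.
- P1: BR = Basic, leader payoff 7.
- P2: BR = Deluxe, leader payoff 11.
- P3: BR = Basic, leader payoff 4.
- P4: BR = Basic, leader payoff 5.
Maximizing over 7, 11, 4, 5, Wexler chooses P2. Subgame-perfect outcome: (Deluxe, P2) with payoffs (17, 11).
Under simultaneous play:
Vantage's best replies: P1→Basic; P2→Deluxe; P3→Basic; P4→Basic.
Wexler's best replies: Basic→P1; Plus→P1; Deluxe→P3.
Only (Basic, P1) has each player best-responding; Nash payoffs (11, 7).
Wexler's commitment gain: 11 − 7 = 4.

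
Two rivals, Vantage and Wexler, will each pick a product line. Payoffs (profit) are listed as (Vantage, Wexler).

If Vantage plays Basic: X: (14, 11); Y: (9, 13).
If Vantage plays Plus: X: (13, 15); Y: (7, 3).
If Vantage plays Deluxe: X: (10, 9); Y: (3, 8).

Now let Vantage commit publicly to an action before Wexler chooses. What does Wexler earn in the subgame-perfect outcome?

15

Wexler best-responds to each possible Vantage move:
- Basic: BR = Y, leader payoff 9.
- Plus: BR = X, leader payoff 13.
- Deluxe: BR = X, leader payoff 10.
Among 9, 13, 10, the best is 13 at Plus. Subgame-perfect outcome: (Plus, X) with payoffs (13, 15).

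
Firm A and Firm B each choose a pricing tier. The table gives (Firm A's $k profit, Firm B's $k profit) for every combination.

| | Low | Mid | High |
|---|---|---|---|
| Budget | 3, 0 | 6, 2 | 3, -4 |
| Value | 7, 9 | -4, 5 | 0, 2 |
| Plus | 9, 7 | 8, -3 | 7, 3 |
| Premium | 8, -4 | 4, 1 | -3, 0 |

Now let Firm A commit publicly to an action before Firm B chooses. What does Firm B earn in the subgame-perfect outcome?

Solve by backward induction (Firm A leads).
- Budget → Firm B plays Mid (best of 0, 2, -4); Firm A gets 6.
- Value → Firm B plays Low (best of 9, 5, 2); Firm A gets 7.
- Plus → Firm B plays Low (best of 7, -3, 3); Firm A gets 9.
- Premium → Firm B plays Mid (best of -4, 1, 0); Firm A gets 4.
Maximizing over 6, 7, 9, 4, Firm A chooses Plus. Subgame-perfect outcome: (Plus, Low) with payoffs (9, 7).

7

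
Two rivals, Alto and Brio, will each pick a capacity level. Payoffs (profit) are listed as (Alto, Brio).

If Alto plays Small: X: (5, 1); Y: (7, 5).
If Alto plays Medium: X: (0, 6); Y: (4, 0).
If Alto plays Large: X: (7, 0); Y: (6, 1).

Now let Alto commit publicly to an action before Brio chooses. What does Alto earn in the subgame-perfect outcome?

7

Work backward from Brio's decision.
- Small: BR = Y, leader payoff 7.
- Medium: BR = X, leader payoff 0.
- Large: BR = Y, leader payoff 6.
Maximizing over 7, 0, 6, Alto chooses Small. Subgame-perfect outcome: (Small, Y) with payoffs (7, 5).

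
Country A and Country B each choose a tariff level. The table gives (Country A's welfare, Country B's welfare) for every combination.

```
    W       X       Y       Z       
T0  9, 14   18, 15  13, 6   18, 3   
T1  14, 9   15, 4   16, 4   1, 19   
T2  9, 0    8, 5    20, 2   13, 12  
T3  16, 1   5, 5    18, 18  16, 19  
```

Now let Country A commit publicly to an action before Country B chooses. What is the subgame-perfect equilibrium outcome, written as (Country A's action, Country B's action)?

(T0, X)

Backward induction with Country A moving first.
- T0: BR = X, leader payoff 18.
- T1: BR = Z, leader payoff 1.
- T2: BR = Z, leader payoff 13.
- T3: BR = Z, leader payoff 16.
Maximizing over 18, 1, 13, 16, Country A chooses T0. Subgame-perfect outcome: (T0, X) with payoffs (18, 15).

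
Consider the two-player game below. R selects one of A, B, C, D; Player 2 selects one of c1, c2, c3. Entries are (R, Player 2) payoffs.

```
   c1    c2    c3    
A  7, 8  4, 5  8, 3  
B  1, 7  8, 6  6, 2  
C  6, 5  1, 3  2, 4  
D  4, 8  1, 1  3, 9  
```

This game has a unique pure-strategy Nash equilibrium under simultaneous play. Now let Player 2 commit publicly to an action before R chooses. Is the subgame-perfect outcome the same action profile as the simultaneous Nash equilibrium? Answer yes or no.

Work backward from R's decision.
- c1 → R plays A (best of 7, 1, 6, 4); Player 2 gets 8.
- c2 → R plays B (best of 4, 8, 1, 1); Player 2 gets 6.
- c3 → R plays A (best of 8, 6, 2, 3); Player 2 gets 3.
Among 8, 6, 3, the best is 8 at c1. Subgame-perfect outcome: (A, c1) with payoffs (7, 8).
Under simultaneous play:
R's best replies: c1→A; c2→B; c3→A.
Player 2's best replies: A→c1; B→c1; C→c1; D→c3.
Only (A, c1) has each player best-responding; Nash payoffs (7, 8).
Sequential outcome (A, c1) coincides with the Nash profile (A, c1).

yes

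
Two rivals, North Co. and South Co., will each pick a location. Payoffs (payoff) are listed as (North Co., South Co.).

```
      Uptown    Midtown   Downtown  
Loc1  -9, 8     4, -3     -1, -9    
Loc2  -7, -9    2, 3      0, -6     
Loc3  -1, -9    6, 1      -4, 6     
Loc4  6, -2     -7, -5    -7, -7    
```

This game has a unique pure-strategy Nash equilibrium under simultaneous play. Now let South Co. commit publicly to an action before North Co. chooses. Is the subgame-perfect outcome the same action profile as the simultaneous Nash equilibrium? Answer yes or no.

no

Work backward from North Co.'s decision.
- Uptown: North Co. compares -9, -7, -1, 6 and picks Loc4; South Co. would get -2.
- Midtown: North Co. compares 4, 2, 6, -7 and picks Loc3; South Co. would get 1.
- Downtown: North Co. compares -1, 0, -4, -7 and picks Loc2; South Co. would get -6.
Maximizing over -2, 1, -6, South Co. chooses Midtown. Subgame-perfect outcome: (Loc3, Midtown) with payoffs (6, 1).
For the simultaneous game, intersect best replies.
North Co.'s best replies: Uptown→Loc4; Midtown→Loc3; Downtown→Loc2.
South Co.'s best replies: Loc1→Uptown; Loc2→Midtown; Loc3→Downtown; Loc4→Uptown.
The unique mutual best reply is (Loc4, Uptown), giving (6, -2).
Sequential outcome (Loc3, Midtown) differs from the Nash profile (Loc4, Uptown).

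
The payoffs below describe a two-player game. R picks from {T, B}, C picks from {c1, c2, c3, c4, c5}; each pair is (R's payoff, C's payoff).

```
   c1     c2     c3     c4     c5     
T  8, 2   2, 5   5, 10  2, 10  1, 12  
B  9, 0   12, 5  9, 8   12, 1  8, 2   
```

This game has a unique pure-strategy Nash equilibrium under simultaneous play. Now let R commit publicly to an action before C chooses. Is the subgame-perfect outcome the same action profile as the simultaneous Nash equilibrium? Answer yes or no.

yes

Solve by backward induction (R leads).
- T → C plays c5 (best of 2, 5, 10, 10, 12); R gets 1.
- B → C plays c3 (best of 0, 5, 8, 1, 2); R gets 9.
Maximizing over 1, 9, R chooses B. Subgame-perfect outcome: (B, c3) with payoffs (9, 8).
Now find the simultaneous Nash equilibrium.
R's best replies: c1→B; c2→B; c3→B; c4→B; c5→B.
C's best replies: T→c5; B→c3.
Only (B, c3) has each player best-responding; Nash payoffs (9, 8).
Sequential outcome (B, c3) coincides with the Nash profile (B, c3).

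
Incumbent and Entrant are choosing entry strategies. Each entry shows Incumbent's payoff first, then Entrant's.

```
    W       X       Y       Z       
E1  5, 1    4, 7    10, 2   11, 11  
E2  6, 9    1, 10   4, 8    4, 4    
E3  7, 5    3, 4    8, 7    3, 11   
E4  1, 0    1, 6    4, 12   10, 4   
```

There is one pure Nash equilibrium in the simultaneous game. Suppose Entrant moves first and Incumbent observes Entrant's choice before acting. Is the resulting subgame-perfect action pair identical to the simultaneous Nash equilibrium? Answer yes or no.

yes

Solve by backward induction (Entrant leads).
- W: Incumbent compares 5, 6, 7, 1 and picks E3; Entrant would get 5.
- X: Incumbent compares 4, 1, 3, 1 and picks E1; Entrant would get 7.
- Y: Incumbent compares 10, 4, 8, 4 and picks E1; Entrant would get 2.
- Z: Incumbent compares 11, 4, 3, 10 and picks E1; Entrant would get 11.
Among 5, 7, 2, 11, the best is 11 at Z. Subgame-perfect outcome: (E1, Z) with payoffs (11, 11).
Now find the simultaneous Nash equilibrium.
Incumbent's best replies: W→E3; X→E1; Y→E1; Z→E1.
Entrant's best replies: E1→Z; E2→X; E3→Z; E4→Y.
Only (E1, Z) has each player best-responding; Nash payoffs (11, 11).
Sequential outcome (E1, Z) coincides with the Nash profile (E1, Z).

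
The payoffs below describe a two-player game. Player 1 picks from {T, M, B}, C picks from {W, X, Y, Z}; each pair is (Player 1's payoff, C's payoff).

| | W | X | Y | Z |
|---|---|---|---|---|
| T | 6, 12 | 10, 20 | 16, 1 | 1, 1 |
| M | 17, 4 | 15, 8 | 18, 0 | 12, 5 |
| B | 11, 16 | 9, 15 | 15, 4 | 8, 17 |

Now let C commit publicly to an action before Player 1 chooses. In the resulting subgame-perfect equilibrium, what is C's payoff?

Work backward from Player 1's decision.
- W: Player 1 compares 6, 17, 11 and picks M; C would get 4.
- X: Player 1 compares 10, 15, 9 and picks M; C would get 8.
- Y: Player 1 compares 16, 18, 15 and picks M; C would get 0.
- Z: Player 1 compares 1, 12, 8 and picks M; C would get 5.
C's induced payoffs are 4, 8, 0, 5, so C commits to X. Subgame-perfect outcome: (M, X) with payoffs (15, 8).

8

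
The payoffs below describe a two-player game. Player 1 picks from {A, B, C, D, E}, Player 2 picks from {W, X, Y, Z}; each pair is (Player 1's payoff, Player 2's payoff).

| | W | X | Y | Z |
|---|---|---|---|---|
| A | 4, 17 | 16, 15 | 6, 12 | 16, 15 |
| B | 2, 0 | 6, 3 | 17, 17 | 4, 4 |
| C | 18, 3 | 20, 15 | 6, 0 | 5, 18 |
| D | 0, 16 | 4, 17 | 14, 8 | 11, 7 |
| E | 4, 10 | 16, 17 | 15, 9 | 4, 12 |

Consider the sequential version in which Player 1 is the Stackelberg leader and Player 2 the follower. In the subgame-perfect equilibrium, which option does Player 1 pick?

Work backward from Player 2's decision.
- A: Player 2 compares 17, 15, 12, 15 and picks W; Player 1 would get 4.
- B: Player 2 compares 0, 3, 17, 4 and picks Y; Player 1 would get 17.
- C: Player 2 compares 3, 15, 0, 18 and picks Z; Player 1 would get 5.
- D: Player 2 compares 16, 17, 8, 7 and picks X; Player 1 would get 4.
- E: Player 2 compares 10, 17, 9, 12 and picks X; Player 1 would get 16.
Maximizing over 4, 17, 5, 4, 16, Player 1 chooses B. Subgame-perfect outcome: (B, Y) with payoffs (17, 17).

B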